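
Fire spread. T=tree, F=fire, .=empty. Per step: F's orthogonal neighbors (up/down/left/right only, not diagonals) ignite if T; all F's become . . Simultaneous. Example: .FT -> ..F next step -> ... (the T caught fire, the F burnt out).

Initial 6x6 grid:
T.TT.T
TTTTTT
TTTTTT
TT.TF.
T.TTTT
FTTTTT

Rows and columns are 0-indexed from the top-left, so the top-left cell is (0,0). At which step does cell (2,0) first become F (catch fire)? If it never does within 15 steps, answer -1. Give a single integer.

Step 1: cell (2,0)='T' (+5 fires, +2 burnt)
Step 2: cell (2,0)='T' (+8 fires, +5 burnt)
Step 3: cell (2,0)='F' (+8 fires, +8 burnt)
  -> target ignites at step 3
Step 4: cell (2,0)='.' (+5 fires, +8 burnt)
Step 5: cell (2,0)='.' (+3 fires, +5 burnt)
Step 6: cell (2,0)='.' (+0 fires, +3 burnt)
  fire out at step 6

3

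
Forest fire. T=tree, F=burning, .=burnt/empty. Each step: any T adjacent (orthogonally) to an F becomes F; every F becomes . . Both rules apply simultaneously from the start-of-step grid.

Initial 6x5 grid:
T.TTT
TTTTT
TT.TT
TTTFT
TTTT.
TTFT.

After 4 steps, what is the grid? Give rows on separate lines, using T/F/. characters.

Step 1: 7 trees catch fire, 2 burn out
  T.TTT
  TTTTT
  TT.FT
  TTF.F
  TTFF.
  TF.F.
Step 2: 5 trees catch fire, 7 burn out
  T.TTT
  TTTFT
  TT..F
  TF...
  TF...
  F....
Step 3: 6 trees catch fire, 5 burn out
  T.TFT
  TTF.F
  TF...
  F....
  F....
  .....
Step 4: 4 trees catch fire, 6 burn out
  T.F.F
  TF...
  F....
  .....
  .....
  .....

T.F.F
TF...
F....
.....
.....
.....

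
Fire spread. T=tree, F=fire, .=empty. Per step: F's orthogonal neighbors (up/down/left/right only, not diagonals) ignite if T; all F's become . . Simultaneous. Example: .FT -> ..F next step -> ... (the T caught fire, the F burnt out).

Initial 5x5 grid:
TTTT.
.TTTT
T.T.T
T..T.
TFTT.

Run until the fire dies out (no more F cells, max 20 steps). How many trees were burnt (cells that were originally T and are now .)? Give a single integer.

Answer: 6

Derivation:
Step 1: +2 fires, +1 burnt (F count now 2)
Step 2: +2 fires, +2 burnt (F count now 2)
Step 3: +2 fires, +2 burnt (F count now 2)
Step 4: +0 fires, +2 burnt (F count now 0)
Fire out after step 4
Initially T: 16, now '.': 15
Total burnt (originally-T cells now '.'): 6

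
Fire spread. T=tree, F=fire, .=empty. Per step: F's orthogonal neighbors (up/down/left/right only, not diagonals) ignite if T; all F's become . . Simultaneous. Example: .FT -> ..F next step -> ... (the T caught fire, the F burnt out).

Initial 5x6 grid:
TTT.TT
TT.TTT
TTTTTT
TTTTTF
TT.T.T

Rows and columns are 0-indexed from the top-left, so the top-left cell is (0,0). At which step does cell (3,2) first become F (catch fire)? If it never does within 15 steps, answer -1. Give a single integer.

Step 1: cell (3,2)='T' (+3 fires, +1 burnt)
Step 2: cell (3,2)='T' (+3 fires, +3 burnt)
Step 3: cell (3,2)='F' (+5 fires, +3 burnt)
  -> target ignites at step 3
Step 4: cell (3,2)='.' (+4 fires, +5 burnt)
Step 5: cell (3,2)='.' (+3 fires, +4 burnt)
Step 6: cell (3,2)='.' (+3 fires, +3 burnt)
Step 7: cell (3,2)='.' (+2 fires, +3 burnt)
Step 8: cell (3,2)='.' (+2 fires, +2 burnt)
Step 9: cell (3,2)='.' (+0 fires, +2 burnt)
  fire out at step 9

3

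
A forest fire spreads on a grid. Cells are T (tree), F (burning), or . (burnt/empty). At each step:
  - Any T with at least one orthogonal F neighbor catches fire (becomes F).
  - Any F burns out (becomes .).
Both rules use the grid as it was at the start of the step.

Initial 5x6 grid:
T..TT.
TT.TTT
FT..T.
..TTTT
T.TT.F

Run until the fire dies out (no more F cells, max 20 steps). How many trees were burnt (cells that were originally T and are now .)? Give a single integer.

Answer: 16

Derivation:
Step 1: +3 fires, +2 burnt (F count now 3)
Step 2: +3 fires, +3 burnt (F count now 3)
Step 3: +2 fires, +3 burnt (F count now 2)
Step 4: +3 fires, +2 burnt (F count now 3)
Step 5: +4 fires, +3 burnt (F count now 4)
Step 6: +1 fires, +4 burnt (F count now 1)
Step 7: +0 fires, +1 burnt (F count now 0)
Fire out after step 7
Initially T: 17, now '.': 29
Total burnt (originally-T cells now '.'): 16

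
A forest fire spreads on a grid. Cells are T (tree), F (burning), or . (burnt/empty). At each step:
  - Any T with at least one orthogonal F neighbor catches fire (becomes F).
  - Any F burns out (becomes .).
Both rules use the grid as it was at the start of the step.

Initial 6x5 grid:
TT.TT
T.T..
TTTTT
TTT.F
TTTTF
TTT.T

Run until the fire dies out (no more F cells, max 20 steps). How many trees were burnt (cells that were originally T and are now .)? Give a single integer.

Step 1: +3 fires, +2 burnt (F count now 3)
Step 2: +2 fires, +3 burnt (F count now 2)
Step 3: +4 fires, +2 burnt (F count now 4)
Step 4: +5 fires, +4 burnt (F count now 5)
Step 5: +3 fires, +5 burnt (F count now 3)
Step 6: +1 fires, +3 burnt (F count now 1)
Step 7: +1 fires, +1 burnt (F count now 1)
Step 8: +1 fires, +1 burnt (F count now 1)
Step 9: +0 fires, +1 burnt (F count now 0)
Fire out after step 9
Initially T: 22, now '.': 28
Total burnt (originally-T cells now '.'): 20

Answer: 20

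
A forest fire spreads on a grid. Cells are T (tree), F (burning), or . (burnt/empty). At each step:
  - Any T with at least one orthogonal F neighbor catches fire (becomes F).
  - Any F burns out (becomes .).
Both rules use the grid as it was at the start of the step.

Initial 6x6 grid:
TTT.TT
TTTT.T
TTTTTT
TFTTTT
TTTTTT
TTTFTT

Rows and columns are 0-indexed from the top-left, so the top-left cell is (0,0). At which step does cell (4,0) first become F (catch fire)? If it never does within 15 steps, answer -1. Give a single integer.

Step 1: cell (4,0)='T' (+7 fires, +2 burnt)
Step 2: cell (4,0)='F' (+9 fires, +7 burnt)
  -> target ignites at step 2
Step 3: cell (4,0)='.' (+7 fires, +9 burnt)
Step 4: cell (4,0)='.' (+5 fires, +7 burnt)
Step 5: cell (4,0)='.' (+1 fires, +5 burnt)
Step 6: cell (4,0)='.' (+1 fires, +1 burnt)
Step 7: cell (4,0)='.' (+1 fires, +1 burnt)
Step 8: cell (4,0)='.' (+1 fires, +1 burnt)
Step 9: cell (4,0)='.' (+0 fires, +1 burnt)
  fire out at step 9

2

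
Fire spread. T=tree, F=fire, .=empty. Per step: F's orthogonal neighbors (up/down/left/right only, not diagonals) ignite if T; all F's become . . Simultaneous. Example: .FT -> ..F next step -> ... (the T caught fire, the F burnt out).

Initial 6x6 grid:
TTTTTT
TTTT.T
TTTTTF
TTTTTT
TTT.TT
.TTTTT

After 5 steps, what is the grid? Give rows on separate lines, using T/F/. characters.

Step 1: 3 trees catch fire, 1 burn out
  TTTTTT
  TTTT.F
  TTTTF.
  TTTTTF
  TTT.TT
  .TTTTT
Step 2: 4 trees catch fire, 3 burn out
  TTTTTF
  TTTT..
  TTTF..
  TTTTF.
  TTT.TF
  .TTTTT
Step 3: 6 trees catch fire, 4 burn out
  TTTTF.
  TTTF..
  TTF...
  TTTF..
  TTT.F.
  .TTTTF
Step 4: 5 trees catch fire, 6 burn out
  TTTF..
  TTF...
  TF....
  TTF...
  TTT...
  .TTTF.
Step 5: 6 trees catch fire, 5 burn out
  TTF...
  TF....
  F.....
  TF....
  TTF...
  .TTF..

TTF...
TF....
F.....
TF....
TTF...
.TTF..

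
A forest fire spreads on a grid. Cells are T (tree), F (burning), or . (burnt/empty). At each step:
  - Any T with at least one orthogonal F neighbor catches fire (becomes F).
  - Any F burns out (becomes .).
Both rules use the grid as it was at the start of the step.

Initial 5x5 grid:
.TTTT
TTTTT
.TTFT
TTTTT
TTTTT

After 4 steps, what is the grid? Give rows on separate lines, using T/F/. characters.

Step 1: 4 trees catch fire, 1 burn out
  .TTTT
  TTTFT
  .TF.F
  TTTFT
  TTTTT
Step 2: 7 trees catch fire, 4 burn out
  .TTFT
  TTF.F
  .F...
  TTF.F
  TTTFT
Step 3: 6 trees catch fire, 7 burn out
  .TF.F
  TF...
  .....
  TF...
  TTF.F
Step 4: 4 trees catch fire, 6 burn out
  .F...
  F....
  .....
  F....
  TF...

.F...
F....
.....
F....
TF...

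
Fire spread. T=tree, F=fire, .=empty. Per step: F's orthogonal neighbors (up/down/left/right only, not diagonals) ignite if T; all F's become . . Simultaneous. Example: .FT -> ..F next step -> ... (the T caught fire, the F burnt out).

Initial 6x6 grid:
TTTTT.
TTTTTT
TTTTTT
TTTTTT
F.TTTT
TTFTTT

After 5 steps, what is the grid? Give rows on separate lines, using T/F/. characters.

Step 1: 5 trees catch fire, 2 burn out
  TTTTT.
  TTTTTT
  TTTTTT
  FTTTTT
  ..FTTT
  FF.FTT
Step 2: 5 trees catch fire, 5 burn out
  TTTTT.
  TTTTTT
  FTTTTT
  .FFTTT
  ...FTT
  ....FT
Step 3: 6 trees catch fire, 5 burn out
  TTTTT.
  FTTTTT
  .FFTTT
  ...FTT
  ....FT
  .....F
Step 4: 6 trees catch fire, 6 burn out
  FTTTT.
  .FFTTT
  ...FTT
  ....FT
  .....F
  ......
Step 5: 5 trees catch fire, 6 burn out
  .FFTT.
  ...FTT
  ....FT
  .....F
  ......
  ......

.FFTT.
...FTT
....FT
.....F
......
......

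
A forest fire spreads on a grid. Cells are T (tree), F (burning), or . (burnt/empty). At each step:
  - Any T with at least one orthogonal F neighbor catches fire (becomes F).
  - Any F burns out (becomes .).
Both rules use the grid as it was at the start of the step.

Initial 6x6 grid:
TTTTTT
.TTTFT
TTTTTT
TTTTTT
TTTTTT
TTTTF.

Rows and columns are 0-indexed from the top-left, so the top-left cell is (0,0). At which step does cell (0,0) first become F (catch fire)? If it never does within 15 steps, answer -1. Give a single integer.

Step 1: cell (0,0)='T' (+6 fires, +2 burnt)
Step 2: cell (0,0)='T' (+9 fires, +6 burnt)
Step 3: cell (0,0)='T' (+7 fires, +9 burnt)
Step 4: cell (0,0)='T' (+5 fires, +7 burnt)
Step 5: cell (0,0)='F' (+4 fires, +5 burnt)
  -> target ignites at step 5
Step 6: cell (0,0)='.' (+1 fires, +4 burnt)
Step 7: cell (0,0)='.' (+0 fires, +1 burnt)
  fire out at step 7

5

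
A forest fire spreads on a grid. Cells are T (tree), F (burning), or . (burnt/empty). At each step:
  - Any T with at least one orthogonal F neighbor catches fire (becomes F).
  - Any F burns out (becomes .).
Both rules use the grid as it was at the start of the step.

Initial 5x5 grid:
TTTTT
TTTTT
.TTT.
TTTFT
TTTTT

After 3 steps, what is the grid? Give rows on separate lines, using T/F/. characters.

Step 1: 4 trees catch fire, 1 burn out
  TTTTT
  TTTTT
  .TTF.
  TTF.F
  TTTFT
Step 2: 5 trees catch fire, 4 burn out
  TTTTT
  TTTFT
  .TF..
  TF...
  TTF.F
Step 3: 6 trees catch fire, 5 burn out
  TTTFT
  TTF.F
  .F...
  F....
  TF...

TTTFT
TTF.F
.F...
F....
TF...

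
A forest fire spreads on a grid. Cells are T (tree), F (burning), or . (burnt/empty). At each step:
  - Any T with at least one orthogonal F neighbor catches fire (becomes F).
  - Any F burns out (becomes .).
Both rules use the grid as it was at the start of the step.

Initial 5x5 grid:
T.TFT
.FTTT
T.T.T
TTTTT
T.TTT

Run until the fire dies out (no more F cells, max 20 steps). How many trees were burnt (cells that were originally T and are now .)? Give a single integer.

Answer: 17

Derivation:
Step 1: +4 fires, +2 burnt (F count now 4)
Step 2: +2 fires, +4 burnt (F count now 2)
Step 3: +2 fires, +2 burnt (F count now 2)
Step 4: +4 fires, +2 burnt (F count now 4)
Step 5: +3 fires, +4 burnt (F count now 3)
Step 6: +2 fires, +3 burnt (F count now 2)
Step 7: +0 fires, +2 burnt (F count now 0)
Fire out after step 7
Initially T: 18, now '.': 24
Total burnt (originally-T cells now '.'): 17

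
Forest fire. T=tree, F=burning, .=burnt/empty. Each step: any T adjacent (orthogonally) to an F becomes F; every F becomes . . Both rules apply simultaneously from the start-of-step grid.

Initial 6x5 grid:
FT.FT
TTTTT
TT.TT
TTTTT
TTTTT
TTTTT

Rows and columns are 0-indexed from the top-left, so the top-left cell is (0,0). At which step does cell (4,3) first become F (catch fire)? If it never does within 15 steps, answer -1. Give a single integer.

Step 1: cell (4,3)='T' (+4 fires, +2 burnt)
Step 2: cell (4,3)='T' (+5 fires, +4 burnt)
Step 3: cell (4,3)='T' (+4 fires, +5 burnt)
Step 4: cell (4,3)='F' (+5 fires, +4 burnt)
  -> target ignites at step 4
Step 5: cell (4,3)='.' (+5 fires, +5 burnt)
Step 6: cell (4,3)='.' (+3 fires, +5 burnt)
Step 7: cell (4,3)='.' (+0 fires, +3 burnt)
  fire out at step 7

4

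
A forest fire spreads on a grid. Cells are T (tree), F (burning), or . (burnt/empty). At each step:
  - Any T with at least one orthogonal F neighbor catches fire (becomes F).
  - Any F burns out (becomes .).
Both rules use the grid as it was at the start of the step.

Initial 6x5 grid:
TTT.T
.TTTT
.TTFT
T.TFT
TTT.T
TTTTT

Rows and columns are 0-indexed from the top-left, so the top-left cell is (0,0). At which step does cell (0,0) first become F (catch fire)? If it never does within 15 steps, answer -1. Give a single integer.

Step 1: cell (0,0)='T' (+5 fires, +2 burnt)
Step 2: cell (0,0)='T' (+5 fires, +5 burnt)
Step 3: cell (0,0)='T' (+6 fires, +5 burnt)
Step 4: cell (0,0)='T' (+4 fires, +6 burnt)
Step 5: cell (0,0)='F' (+3 fires, +4 burnt)
  -> target ignites at step 5
Step 6: cell (0,0)='.' (+0 fires, +3 burnt)
  fire out at step 6

5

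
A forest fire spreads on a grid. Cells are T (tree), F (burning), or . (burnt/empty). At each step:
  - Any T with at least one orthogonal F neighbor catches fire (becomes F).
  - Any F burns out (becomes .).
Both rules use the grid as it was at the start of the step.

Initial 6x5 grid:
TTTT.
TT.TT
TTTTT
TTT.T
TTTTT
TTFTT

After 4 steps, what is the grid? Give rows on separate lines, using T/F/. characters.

Step 1: 3 trees catch fire, 1 burn out
  TTTT.
  TT.TT
  TTTTT
  TTT.T
  TTFTT
  TF.FT
Step 2: 5 trees catch fire, 3 burn out
  TTTT.
  TT.TT
  TTTTT
  TTF.T
  TF.FT
  F...F
Step 3: 4 trees catch fire, 5 burn out
  TTTT.
  TT.TT
  TTFTT
  TF..T
  F...F
  .....
Step 4: 4 trees catch fire, 4 burn out
  TTTT.
  TT.TT
  TF.FT
  F...F
  .....
  .....

TTTT.
TT.TT
TF.FT
F...F
.....
.....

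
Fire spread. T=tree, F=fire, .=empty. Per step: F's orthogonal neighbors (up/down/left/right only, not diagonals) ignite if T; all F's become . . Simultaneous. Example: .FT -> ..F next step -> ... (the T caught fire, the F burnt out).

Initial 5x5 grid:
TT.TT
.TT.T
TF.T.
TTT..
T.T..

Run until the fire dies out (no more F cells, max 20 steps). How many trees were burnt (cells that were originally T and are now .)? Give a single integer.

Step 1: +3 fires, +1 burnt (F count now 3)
Step 2: +4 fires, +3 burnt (F count now 4)
Step 3: +3 fires, +4 burnt (F count now 3)
Step 4: +0 fires, +3 burnt (F count now 0)
Fire out after step 4
Initially T: 14, now '.': 21
Total burnt (originally-T cells now '.'): 10

Answer: 10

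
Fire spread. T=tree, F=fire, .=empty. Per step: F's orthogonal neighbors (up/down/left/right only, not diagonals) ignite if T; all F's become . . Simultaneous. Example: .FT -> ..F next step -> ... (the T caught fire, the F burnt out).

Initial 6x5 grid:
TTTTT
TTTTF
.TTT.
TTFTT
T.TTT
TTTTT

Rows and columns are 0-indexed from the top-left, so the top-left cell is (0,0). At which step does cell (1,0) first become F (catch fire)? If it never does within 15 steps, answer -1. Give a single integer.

Step 1: cell (1,0)='T' (+6 fires, +2 burnt)
Step 2: cell (1,0)='T' (+8 fires, +6 burnt)
Step 3: cell (1,0)='T' (+6 fires, +8 burnt)
Step 4: cell (1,0)='F' (+4 fires, +6 burnt)
  -> target ignites at step 4
Step 5: cell (1,0)='.' (+1 fires, +4 burnt)
Step 6: cell (1,0)='.' (+0 fires, +1 burnt)
  fire out at step 6

4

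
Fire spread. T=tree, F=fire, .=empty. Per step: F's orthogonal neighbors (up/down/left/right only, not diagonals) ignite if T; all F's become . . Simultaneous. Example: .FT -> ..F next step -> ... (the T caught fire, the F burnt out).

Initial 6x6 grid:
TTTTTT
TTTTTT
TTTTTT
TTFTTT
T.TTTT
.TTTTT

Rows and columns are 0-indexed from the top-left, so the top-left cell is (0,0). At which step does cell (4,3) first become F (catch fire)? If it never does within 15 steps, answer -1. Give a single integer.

Step 1: cell (4,3)='T' (+4 fires, +1 burnt)
Step 2: cell (4,3)='F' (+7 fires, +4 burnt)
  -> target ignites at step 2
Step 3: cell (4,3)='.' (+10 fires, +7 burnt)
Step 4: cell (4,3)='.' (+7 fires, +10 burnt)
Step 5: cell (4,3)='.' (+4 fires, +7 burnt)
Step 6: cell (4,3)='.' (+1 fires, +4 burnt)
Step 7: cell (4,3)='.' (+0 fires, +1 burnt)
  fire out at step 7

2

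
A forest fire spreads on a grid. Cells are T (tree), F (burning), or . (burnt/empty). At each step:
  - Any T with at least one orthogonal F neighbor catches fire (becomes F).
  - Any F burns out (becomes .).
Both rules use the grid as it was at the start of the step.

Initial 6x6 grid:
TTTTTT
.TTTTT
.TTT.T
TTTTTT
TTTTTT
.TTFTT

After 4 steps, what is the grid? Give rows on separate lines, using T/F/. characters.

Step 1: 3 trees catch fire, 1 burn out
  TTTTTT
  .TTTTT
  .TTT.T
  TTTTTT
  TTTFTT
  .TF.FT
Step 2: 5 trees catch fire, 3 burn out
  TTTTTT
  .TTTTT
  .TTT.T
  TTTFTT
  TTF.FT
  .F...F
Step 3: 5 trees catch fire, 5 burn out
  TTTTTT
  .TTTTT
  .TTF.T
  TTF.FT
  TF...F
  ......
Step 4: 5 trees catch fire, 5 burn out
  TTTTTT
  .TTFTT
  .TF..T
  TF...F
  F.....
  ......

TTTTTT
.TTFTT
.TF..T
TF...F
F.....
......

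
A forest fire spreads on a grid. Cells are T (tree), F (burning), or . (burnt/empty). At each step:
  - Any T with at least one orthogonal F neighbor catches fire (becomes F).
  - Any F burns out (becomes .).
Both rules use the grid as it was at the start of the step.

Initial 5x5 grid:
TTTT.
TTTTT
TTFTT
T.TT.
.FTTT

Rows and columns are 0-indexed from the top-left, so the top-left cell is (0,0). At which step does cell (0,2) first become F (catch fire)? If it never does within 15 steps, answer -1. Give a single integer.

Step 1: cell (0,2)='T' (+5 fires, +2 burnt)
Step 2: cell (0,2)='F' (+7 fires, +5 burnt)
  -> target ignites at step 2
Step 3: cell (0,2)='.' (+6 fires, +7 burnt)
Step 4: cell (0,2)='.' (+1 fires, +6 burnt)
Step 5: cell (0,2)='.' (+0 fires, +1 burnt)
  fire out at step 5

2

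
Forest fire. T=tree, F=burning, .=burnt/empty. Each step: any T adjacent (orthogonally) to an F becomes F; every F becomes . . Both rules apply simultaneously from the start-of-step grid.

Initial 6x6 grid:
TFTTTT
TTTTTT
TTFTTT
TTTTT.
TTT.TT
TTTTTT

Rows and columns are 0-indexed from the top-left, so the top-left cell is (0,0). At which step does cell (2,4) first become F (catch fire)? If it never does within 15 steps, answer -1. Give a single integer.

Step 1: cell (2,4)='T' (+7 fires, +2 burnt)
Step 2: cell (2,4)='F' (+8 fires, +7 burnt)
  -> target ignites at step 2
Step 3: cell (2,4)='.' (+7 fires, +8 burnt)
Step 4: cell (2,4)='.' (+6 fires, +7 burnt)
Step 5: cell (2,4)='.' (+3 fires, +6 burnt)
Step 6: cell (2,4)='.' (+1 fires, +3 burnt)
Step 7: cell (2,4)='.' (+0 fires, +1 burnt)
  fire out at step 7

2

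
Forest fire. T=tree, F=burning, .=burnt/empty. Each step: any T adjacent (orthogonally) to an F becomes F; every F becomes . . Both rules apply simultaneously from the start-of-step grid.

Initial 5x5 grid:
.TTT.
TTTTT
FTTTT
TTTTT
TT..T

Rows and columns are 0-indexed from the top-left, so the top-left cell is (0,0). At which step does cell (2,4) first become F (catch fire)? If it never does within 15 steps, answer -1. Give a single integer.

Step 1: cell (2,4)='T' (+3 fires, +1 burnt)
Step 2: cell (2,4)='T' (+4 fires, +3 burnt)
Step 3: cell (2,4)='T' (+5 fires, +4 burnt)
Step 4: cell (2,4)='F' (+4 fires, +5 burnt)
  -> target ignites at step 4
Step 5: cell (2,4)='.' (+3 fires, +4 burnt)
Step 6: cell (2,4)='.' (+1 fires, +3 burnt)
Step 7: cell (2,4)='.' (+0 fires, +1 burnt)
  fire out at step 7

4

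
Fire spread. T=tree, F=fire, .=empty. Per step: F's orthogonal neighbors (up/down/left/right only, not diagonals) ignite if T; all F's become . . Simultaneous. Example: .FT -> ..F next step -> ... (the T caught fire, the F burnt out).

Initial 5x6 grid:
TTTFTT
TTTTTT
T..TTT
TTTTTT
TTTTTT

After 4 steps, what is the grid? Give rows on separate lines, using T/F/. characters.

Step 1: 3 trees catch fire, 1 burn out
  TTF.FT
  TTTFTT
  T..TTT
  TTTTTT
  TTTTTT
Step 2: 5 trees catch fire, 3 burn out
  TF...F
  TTF.FT
  T..FTT
  TTTTTT
  TTTTTT
Step 3: 5 trees catch fire, 5 burn out
  F.....
  TF...F
  T...FT
  TTTFTT
  TTTTTT
Step 4: 5 trees catch fire, 5 burn out
  ......
  F.....
  T....F
  TTF.FT
  TTTFTT

......
F.....
T....F
TTF.FT
TTTFTT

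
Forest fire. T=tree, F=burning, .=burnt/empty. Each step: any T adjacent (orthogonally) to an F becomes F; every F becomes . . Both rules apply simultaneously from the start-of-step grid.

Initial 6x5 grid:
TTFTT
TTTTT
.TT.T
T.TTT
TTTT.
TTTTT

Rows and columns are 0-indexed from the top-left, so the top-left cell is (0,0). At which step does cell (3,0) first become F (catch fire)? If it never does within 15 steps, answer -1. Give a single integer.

Step 1: cell (3,0)='T' (+3 fires, +1 burnt)
Step 2: cell (3,0)='T' (+5 fires, +3 burnt)
Step 3: cell (3,0)='T' (+4 fires, +5 burnt)
Step 4: cell (3,0)='T' (+3 fires, +4 burnt)
Step 5: cell (3,0)='T' (+4 fires, +3 burnt)
Step 6: cell (3,0)='T' (+3 fires, +4 burnt)
Step 7: cell (3,0)='F' (+3 fires, +3 burnt)
  -> target ignites at step 7
Step 8: cell (3,0)='.' (+0 fires, +3 burnt)
  fire out at step 8

7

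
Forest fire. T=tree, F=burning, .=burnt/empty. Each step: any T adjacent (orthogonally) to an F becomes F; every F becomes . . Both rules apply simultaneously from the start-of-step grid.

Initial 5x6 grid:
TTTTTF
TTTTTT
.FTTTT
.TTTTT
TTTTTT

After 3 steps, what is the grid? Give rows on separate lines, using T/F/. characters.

Step 1: 5 trees catch fire, 2 burn out
  TTTTF.
  TFTTTF
  ..FTTT
  .FTTTT
  TTTTTT
Step 2: 9 trees catch fire, 5 burn out
  TFTF..
  F.FTF.
  ...FTF
  ..FTTT
  TFTTTT
Step 3: 8 trees catch fire, 9 burn out
  F.F...
  ...F..
  ....F.
  ...FTF
  F.FTTT

F.F...
...F..
....F.
...FTF
F.FTTT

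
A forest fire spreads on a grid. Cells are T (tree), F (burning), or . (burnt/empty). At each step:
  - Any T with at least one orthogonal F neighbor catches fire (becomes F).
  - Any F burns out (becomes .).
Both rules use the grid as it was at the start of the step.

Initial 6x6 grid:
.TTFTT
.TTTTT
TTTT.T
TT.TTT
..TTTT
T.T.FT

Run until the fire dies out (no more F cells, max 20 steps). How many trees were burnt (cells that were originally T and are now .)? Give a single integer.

Answer: 25

Derivation:
Step 1: +5 fires, +2 burnt (F count now 5)
Step 2: +8 fires, +5 burnt (F count now 8)
Step 3: +6 fires, +8 burnt (F count now 6)
Step 4: +3 fires, +6 burnt (F count now 3)
Step 5: +2 fires, +3 burnt (F count now 2)
Step 6: +1 fires, +2 burnt (F count now 1)
Step 7: +0 fires, +1 burnt (F count now 0)
Fire out after step 7
Initially T: 26, now '.': 35
Total burnt (originally-T cells now '.'): 25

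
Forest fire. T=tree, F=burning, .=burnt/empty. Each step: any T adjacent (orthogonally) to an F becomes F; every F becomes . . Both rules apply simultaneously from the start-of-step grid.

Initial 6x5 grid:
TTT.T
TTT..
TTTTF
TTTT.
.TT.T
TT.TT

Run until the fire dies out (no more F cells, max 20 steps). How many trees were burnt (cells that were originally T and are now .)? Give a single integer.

Step 1: +1 fires, +1 burnt (F count now 1)
Step 2: +2 fires, +1 burnt (F count now 2)
Step 3: +3 fires, +2 burnt (F count now 3)
Step 4: +5 fires, +3 burnt (F count now 5)
Step 5: +4 fires, +5 burnt (F count now 4)
Step 6: +2 fires, +4 burnt (F count now 2)
Step 7: +1 fires, +2 burnt (F count now 1)
Step 8: +0 fires, +1 burnt (F count now 0)
Fire out after step 8
Initially T: 22, now '.': 26
Total burnt (originally-T cells now '.'): 18

Answer: 18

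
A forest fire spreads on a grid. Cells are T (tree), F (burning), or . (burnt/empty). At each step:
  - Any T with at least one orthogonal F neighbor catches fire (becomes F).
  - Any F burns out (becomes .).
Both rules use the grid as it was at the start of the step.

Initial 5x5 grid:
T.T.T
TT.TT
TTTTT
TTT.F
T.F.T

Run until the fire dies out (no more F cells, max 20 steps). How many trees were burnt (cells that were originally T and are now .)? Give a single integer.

Answer: 16

Derivation:
Step 1: +3 fires, +2 burnt (F count now 3)
Step 2: +4 fires, +3 burnt (F count now 4)
Step 3: +4 fires, +4 burnt (F count now 4)
Step 4: +3 fires, +4 burnt (F count now 3)
Step 5: +1 fires, +3 burnt (F count now 1)
Step 6: +1 fires, +1 burnt (F count now 1)
Step 7: +0 fires, +1 burnt (F count now 0)
Fire out after step 7
Initially T: 17, now '.': 24
Total burnt (originally-T cells now '.'): 16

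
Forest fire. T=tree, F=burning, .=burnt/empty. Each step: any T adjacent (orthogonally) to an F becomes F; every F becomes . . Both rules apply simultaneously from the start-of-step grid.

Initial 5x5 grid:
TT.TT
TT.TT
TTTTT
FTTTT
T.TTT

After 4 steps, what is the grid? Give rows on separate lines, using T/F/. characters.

Step 1: 3 trees catch fire, 1 burn out
  TT.TT
  TT.TT
  FTTTT
  .FTTT
  F.TTT
Step 2: 3 trees catch fire, 3 burn out
  TT.TT
  FT.TT
  .FTTT
  ..FTT
  ..TTT
Step 3: 5 trees catch fire, 3 burn out
  FT.TT
  .F.TT
  ..FTT
  ...FT
  ..FTT
Step 4: 4 trees catch fire, 5 burn out
  .F.TT
  ...TT
  ...FT
  ....F
  ...FT

.F.TT
...TT
...FT
....F
...FT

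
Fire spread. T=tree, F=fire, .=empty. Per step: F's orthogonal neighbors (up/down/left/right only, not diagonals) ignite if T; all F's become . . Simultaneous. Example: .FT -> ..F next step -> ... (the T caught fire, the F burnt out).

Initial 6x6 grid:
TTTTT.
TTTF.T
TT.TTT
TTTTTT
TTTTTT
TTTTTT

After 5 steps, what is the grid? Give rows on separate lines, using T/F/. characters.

Step 1: 3 trees catch fire, 1 burn out
  TTTFT.
  TTF..T
  TT.FTT
  TTTTTT
  TTTTTT
  TTTTTT
Step 2: 5 trees catch fire, 3 burn out
  TTF.F.
  TF...T
  TT..FT
  TTTFTT
  TTTTTT
  TTTTTT
Step 3: 7 trees catch fire, 5 burn out
  TF....
  F....T
  TF...F
  TTF.FT
  TTTFTT
  TTTTTT
Step 4: 8 trees catch fire, 7 burn out
  F.....
  .....F
  F.....
  TF...F
  TTF.FT
  TTTFTT
Step 5: 5 trees catch fire, 8 burn out
  ......
  ......
  ......
  F.....
  TF...F
  TTF.FT

......
......
......
F.....
TF...F
TTF.FT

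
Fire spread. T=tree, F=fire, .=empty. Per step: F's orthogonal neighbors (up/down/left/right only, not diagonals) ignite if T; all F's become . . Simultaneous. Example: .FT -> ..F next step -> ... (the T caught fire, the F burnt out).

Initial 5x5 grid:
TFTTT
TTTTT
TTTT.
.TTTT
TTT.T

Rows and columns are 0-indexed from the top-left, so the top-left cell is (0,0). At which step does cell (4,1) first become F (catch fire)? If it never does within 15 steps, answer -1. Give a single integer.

Step 1: cell (4,1)='T' (+3 fires, +1 burnt)
Step 2: cell (4,1)='T' (+4 fires, +3 burnt)
Step 3: cell (4,1)='T' (+5 fires, +4 burnt)
Step 4: cell (4,1)='F' (+4 fires, +5 burnt)
  -> target ignites at step 4
Step 5: cell (4,1)='.' (+3 fires, +4 burnt)
Step 6: cell (4,1)='.' (+1 fires, +3 burnt)
Step 7: cell (4,1)='.' (+1 fires, +1 burnt)
Step 8: cell (4,1)='.' (+0 fires, +1 burnt)
  fire out at step 8

4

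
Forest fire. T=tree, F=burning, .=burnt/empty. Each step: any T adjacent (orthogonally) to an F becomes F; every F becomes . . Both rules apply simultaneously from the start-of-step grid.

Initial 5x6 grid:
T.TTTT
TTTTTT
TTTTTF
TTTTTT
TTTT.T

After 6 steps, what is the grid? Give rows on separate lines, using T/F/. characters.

Step 1: 3 trees catch fire, 1 burn out
  T.TTTT
  TTTTTF
  TTTTF.
  TTTTTF
  TTTT.T
Step 2: 5 trees catch fire, 3 burn out
  T.TTTF
  TTTTF.
  TTTF..
  TTTTF.
  TTTT.F
Step 3: 4 trees catch fire, 5 burn out
  T.TTF.
  TTTF..
  TTF...
  TTTF..
  TTTT..
Step 4: 5 trees catch fire, 4 burn out
  T.TF..
  TTF...
  TF....
  TTF...
  TTTF..
Step 5: 5 trees catch fire, 5 burn out
  T.F...
  TF....
  F.....
  TF....
  TTF...
Step 6: 3 trees catch fire, 5 burn out
  T.....
  F.....
  ......
  F.....
  TF....

T.....
F.....
......
F.....
TF....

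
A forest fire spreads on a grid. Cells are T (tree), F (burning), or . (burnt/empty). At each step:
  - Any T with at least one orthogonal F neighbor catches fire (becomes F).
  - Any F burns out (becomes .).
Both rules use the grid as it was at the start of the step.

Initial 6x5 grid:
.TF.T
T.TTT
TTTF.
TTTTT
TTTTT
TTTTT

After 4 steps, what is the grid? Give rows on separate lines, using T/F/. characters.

Step 1: 5 trees catch fire, 2 burn out
  .F..T
  T.FFT
  TTF..
  TTTFT
  TTTTT
  TTTTT
Step 2: 5 trees catch fire, 5 burn out
  ....T
  T...F
  TF...
  TTF.F
  TTTFT
  TTTTT
Step 3: 6 trees catch fire, 5 burn out
  ....F
  T....
  F....
  TF...
  TTF.F
  TTTFT
Step 4: 5 trees catch fire, 6 burn out
  .....
  F....
  .....
  F....
  TF...
  TTF.F

.....
F....
.....
F....
TF...
TTF.F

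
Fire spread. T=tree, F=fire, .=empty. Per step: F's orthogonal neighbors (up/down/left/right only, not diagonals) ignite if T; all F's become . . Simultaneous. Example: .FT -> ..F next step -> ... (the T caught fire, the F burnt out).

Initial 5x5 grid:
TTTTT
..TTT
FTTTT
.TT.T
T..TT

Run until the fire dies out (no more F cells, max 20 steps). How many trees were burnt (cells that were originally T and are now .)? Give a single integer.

Step 1: +1 fires, +1 burnt (F count now 1)
Step 2: +2 fires, +1 burnt (F count now 2)
Step 3: +3 fires, +2 burnt (F count now 3)
Step 4: +3 fires, +3 burnt (F count now 3)
Step 5: +4 fires, +3 burnt (F count now 4)
Step 6: +3 fires, +4 burnt (F count now 3)
Step 7: +1 fires, +3 burnt (F count now 1)
Step 8: +0 fires, +1 burnt (F count now 0)
Fire out after step 8
Initially T: 18, now '.': 24
Total burnt (originally-T cells now '.'): 17

Answer: 17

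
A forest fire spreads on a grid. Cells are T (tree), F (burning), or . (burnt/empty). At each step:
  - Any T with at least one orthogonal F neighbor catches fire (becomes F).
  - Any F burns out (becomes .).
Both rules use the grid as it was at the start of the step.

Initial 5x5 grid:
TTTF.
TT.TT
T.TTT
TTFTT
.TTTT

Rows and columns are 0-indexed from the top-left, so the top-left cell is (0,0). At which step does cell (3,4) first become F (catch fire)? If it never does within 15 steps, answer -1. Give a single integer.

Step 1: cell (3,4)='T' (+6 fires, +2 burnt)
Step 2: cell (3,4)='F' (+7 fires, +6 burnt)
  -> target ignites at step 2
Step 3: cell (3,4)='.' (+5 fires, +7 burnt)
Step 4: cell (3,4)='.' (+1 fires, +5 burnt)
Step 5: cell (3,4)='.' (+0 fires, +1 burnt)
  fire out at step 5

2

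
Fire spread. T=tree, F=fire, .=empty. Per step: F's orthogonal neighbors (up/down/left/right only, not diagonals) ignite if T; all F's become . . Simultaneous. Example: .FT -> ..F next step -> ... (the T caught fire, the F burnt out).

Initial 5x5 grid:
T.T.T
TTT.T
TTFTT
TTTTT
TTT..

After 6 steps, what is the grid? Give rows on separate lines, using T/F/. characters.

Step 1: 4 trees catch fire, 1 burn out
  T.T.T
  TTF.T
  TF.FT
  TTFTT
  TTT..
Step 2: 7 trees catch fire, 4 burn out
  T.F.T
  TF..T
  F...F
  TF.FT
  TTF..
Step 3: 5 trees catch fire, 7 burn out
  T...T
  F...F
  .....
  F...F
  TF...
Step 4: 3 trees catch fire, 5 burn out
  F...F
  .....
  .....
  .....
  F....
Step 5: 0 trees catch fire, 3 burn out
  .....
  .....
  .....
  .....
  .....
Step 6: 0 trees catch fire, 0 burn out
  .....
  .....
  .....
  .....
  .....

.....
.....
.....
.....
.....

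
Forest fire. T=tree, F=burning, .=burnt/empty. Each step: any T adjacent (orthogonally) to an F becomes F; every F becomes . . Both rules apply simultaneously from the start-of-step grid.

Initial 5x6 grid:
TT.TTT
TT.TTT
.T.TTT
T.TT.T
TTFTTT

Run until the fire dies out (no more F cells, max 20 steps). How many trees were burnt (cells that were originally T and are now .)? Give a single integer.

Step 1: +3 fires, +1 burnt (F count now 3)
Step 2: +3 fires, +3 burnt (F count now 3)
Step 3: +3 fires, +3 burnt (F count now 3)
Step 4: +3 fires, +3 burnt (F count now 3)
Step 5: +3 fires, +3 burnt (F count now 3)
Step 6: +2 fires, +3 burnt (F count now 2)
Step 7: +1 fires, +2 burnt (F count now 1)
Step 8: +0 fires, +1 burnt (F count now 0)
Fire out after step 8
Initially T: 23, now '.': 25
Total burnt (originally-T cells now '.'): 18

Answer: 18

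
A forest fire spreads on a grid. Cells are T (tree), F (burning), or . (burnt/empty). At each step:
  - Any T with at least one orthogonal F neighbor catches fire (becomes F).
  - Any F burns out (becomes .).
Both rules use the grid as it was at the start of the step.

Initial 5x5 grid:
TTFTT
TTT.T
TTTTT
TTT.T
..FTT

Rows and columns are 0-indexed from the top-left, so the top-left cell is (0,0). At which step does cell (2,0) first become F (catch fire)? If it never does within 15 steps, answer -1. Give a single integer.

Step 1: cell (2,0)='T' (+5 fires, +2 burnt)
Step 2: cell (2,0)='T' (+6 fires, +5 burnt)
Step 3: cell (2,0)='T' (+6 fires, +6 burnt)
Step 4: cell (2,0)='F' (+2 fires, +6 burnt)
  -> target ignites at step 4
Step 5: cell (2,0)='.' (+0 fires, +2 burnt)
  fire out at step 5

4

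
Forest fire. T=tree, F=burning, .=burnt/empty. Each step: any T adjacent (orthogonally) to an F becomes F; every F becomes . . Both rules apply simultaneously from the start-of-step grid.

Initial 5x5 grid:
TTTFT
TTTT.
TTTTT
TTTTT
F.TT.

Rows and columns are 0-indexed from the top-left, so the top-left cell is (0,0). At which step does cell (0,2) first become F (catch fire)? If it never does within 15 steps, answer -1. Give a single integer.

Step 1: cell (0,2)='F' (+4 fires, +2 burnt)
  -> target ignites at step 1
Step 2: cell (0,2)='.' (+5 fires, +4 burnt)
Step 3: cell (0,2)='.' (+8 fires, +5 burnt)
Step 4: cell (0,2)='.' (+3 fires, +8 burnt)
Step 5: cell (0,2)='.' (+0 fires, +3 burnt)
  fire out at step 5

1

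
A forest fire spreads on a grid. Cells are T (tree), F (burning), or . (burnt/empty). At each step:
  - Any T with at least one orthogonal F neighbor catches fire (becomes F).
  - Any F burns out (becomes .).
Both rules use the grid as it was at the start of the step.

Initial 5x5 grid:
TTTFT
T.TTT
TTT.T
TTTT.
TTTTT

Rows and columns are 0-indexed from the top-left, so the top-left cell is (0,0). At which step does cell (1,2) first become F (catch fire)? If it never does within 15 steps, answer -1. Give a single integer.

Step 1: cell (1,2)='T' (+3 fires, +1 burnt)
Step 2: cell (1,2)='F' (+3 fires, +3 burnt)
  -> target ignites at step 2
Step 3: cell (1,2)='.' (+3 fires, +3 burnt)
Step 4: cell (1,2)='.' (+3 fires, +3 burnt)
Step 5: cell (1,2)='.' (+4 fires, +3 burnt)
Step 6: cell (1,2)='.' (+3 fires, +4 burnt)
Step 7: cell (1,2)='.' (+2 fires, +3 burnt)
Step 8: cell (1,2)='.' (+0 fires, +2 burnt)
  fire out at step 8

2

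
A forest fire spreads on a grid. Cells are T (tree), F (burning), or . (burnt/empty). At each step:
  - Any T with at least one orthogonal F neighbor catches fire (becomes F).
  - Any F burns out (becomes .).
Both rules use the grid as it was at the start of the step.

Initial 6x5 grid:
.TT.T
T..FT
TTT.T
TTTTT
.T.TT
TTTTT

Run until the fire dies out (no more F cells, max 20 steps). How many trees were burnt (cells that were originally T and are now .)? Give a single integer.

Step 1: +1 fires, +1 burnt (F count now 1)
Step 2: +2 fires, +1 burnt (F count now 2)
Step 3: +1 fires, +2 burnt (F count now 1)
Step 4: +2 fires, +1 burnt (F count now 2)
Step 5: +3 fires, +2 burnt (F count now 3)
Step 6: +3 fires, +3 burnt (F count now 3)
Step 7: +4 fires, +3 burnt (F count now 4)
Step 8: +2 fires, +4 burnt (F count now 2)
Step 9: +2 fires, +2 burnt (F count now 2)
Step 10: +0 fires, +2 burnt (F count now 0)
Fire out after step 10
Initially T: 22, now '.': 28
Total burnt (originally-T cells now '.'): 20

Answer: 20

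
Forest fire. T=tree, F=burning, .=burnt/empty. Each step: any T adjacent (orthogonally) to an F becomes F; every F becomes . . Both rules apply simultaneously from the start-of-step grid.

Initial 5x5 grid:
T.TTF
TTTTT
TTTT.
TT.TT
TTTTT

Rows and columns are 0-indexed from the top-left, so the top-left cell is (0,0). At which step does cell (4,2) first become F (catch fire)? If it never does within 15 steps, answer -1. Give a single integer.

Step 1: cell (4,2)='T' (+2 fires, +1 burnt)
Step 2: cell (4,2)='T' (+2 fires, +2 burnt)
Step 3: cell (4,2)='T' (+2 fires, +2 burnt)
Step 4: cell (4,2)='T' (+3 fires, +2 burnt)
Step 5: cell (4,2)='T' (+4 fires, +3 burnt)
Step 6: cell (4,2)='F' (+5 fires, +4 burnt)
  -> target ignites at step 6
Step 7: cell (4,2)='.' (+2 fires, +5 burnt)
Step 8: cell (4,2)='.' (+1 fires, +2 burnt)
Step 9: cell (4,2)='.' (+0 fires, +1 burnt)
  fire out at step 9

6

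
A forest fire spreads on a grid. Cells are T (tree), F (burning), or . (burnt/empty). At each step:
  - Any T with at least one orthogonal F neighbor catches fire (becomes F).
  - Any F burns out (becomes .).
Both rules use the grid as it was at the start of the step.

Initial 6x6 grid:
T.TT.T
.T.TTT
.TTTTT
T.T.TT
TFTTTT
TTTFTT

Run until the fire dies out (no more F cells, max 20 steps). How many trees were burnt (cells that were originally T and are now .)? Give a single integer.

Answer: 26

Derivation:
Step 1: +6 fires, +2 burnt (F count now 6)
Step 2: +5 fires, +6 burnt (F count now 5)
Step 3: +3 fires, +5 burnt (F count now 3)
Step 4: +4 fires, +3 burnt (F count now 4)
Step 5: +4 fires, +4 burnt (F count now 4)
Step 6: +2 fires, +4 burnt (F count now 2)
Step 7: +2 fires, +2 burnt (F count now 2)
Step 8: +0 fires, +2 burnt (F count now 0)
Fire out after step 8
Initially T: 27, now '.': 35
Total burnt (originally-T cells now '.'): 26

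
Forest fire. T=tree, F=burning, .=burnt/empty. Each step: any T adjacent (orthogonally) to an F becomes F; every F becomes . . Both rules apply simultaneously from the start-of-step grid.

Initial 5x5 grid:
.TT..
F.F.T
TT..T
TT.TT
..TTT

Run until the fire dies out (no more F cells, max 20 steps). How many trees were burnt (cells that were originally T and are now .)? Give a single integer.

Step 1: +2 fires, +2 burnt (F count now 2)
Step 2: +3 fires, +2 burnt (F count now 3)
Step 3: +1 fires, +3 burnt (F count now 1)
Step 4: +0 fires, +1 burnt (F count now 0)
Fire out after step 4
Initially T: 13, now '.': 18
Total burnt (originally-T cells now '.'): 6

Answer: 6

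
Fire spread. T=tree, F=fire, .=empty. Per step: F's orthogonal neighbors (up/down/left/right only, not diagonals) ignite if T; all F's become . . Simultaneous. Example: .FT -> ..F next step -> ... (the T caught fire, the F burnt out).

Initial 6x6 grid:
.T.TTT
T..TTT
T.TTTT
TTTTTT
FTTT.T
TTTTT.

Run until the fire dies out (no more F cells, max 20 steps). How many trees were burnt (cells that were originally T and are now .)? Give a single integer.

Answer: 27

Derivation:
Step 1: +3 fires, +1 burnt (F count now 3)
Step 2: +4 fires, +3 burnt (F count now 4)
Step 3: +4 fires, +4 burnt (F count now 4)
Step 4: +3 fires, +4 burnt (F count now 3)
Step 5: +3 fires, +3 burnt (F count now 3)
Step 6: +3 fires, +3 burnt (F count now 3)
Step 7: +4 fires, +3 burnt (F count now 4)
Step 8: +2 fires, +4 burnt (F count now 2)
Step 9: +1 fires, +2 burnt (F count now 1)
Step 10: +0 fires, +1 burnt (F count now 0)
Fire out after step 10
Initially T: 28, now '.': 35
Total burnt (originally-T cells now '.'): 27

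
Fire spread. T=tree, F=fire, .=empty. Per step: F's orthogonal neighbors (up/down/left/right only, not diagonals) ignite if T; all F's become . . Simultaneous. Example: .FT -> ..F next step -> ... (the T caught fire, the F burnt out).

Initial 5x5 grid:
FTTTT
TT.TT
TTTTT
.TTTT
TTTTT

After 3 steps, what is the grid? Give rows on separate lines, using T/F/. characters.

Step 1: 2 trees catch fire, 1 burn out
  .FTTT
  FT.TT
  TTTTT
  .TTTT
  TTTTT
Step 2: 3 trees catch fire, 2 burn out
  ..FTT
  .F.TT
  FTTTT
  .TTTT
  TTTTT
Step 3: 2 trees catch fire, 3 burn out
  ...FT
  ...TT
  .FTTT
  .TTTT
  TTTTT

...FT
...TT
.FTTT
.TTTT
TTTTT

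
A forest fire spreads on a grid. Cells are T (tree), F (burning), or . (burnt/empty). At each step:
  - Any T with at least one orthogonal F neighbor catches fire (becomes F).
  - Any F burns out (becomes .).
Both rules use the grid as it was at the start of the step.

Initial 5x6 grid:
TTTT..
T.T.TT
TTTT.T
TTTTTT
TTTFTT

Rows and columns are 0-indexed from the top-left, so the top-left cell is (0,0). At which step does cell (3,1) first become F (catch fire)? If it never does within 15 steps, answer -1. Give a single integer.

Step 1: cell (3,1)='T' (+3 fires, +1 burnt)
Step 2: cell (3,1)='T' (+5 fires, +3 burnt)
Step 3: cell (3,1)='F' (+4 fires, +5 burnt)
  -> target ignites at step 3
Step 4: cell (3,1)='.' (+4 fires, +4 burnt)
Step 5: cell (3,1)='.' (+3 fires, +4 burnt)
Step 6: cell (3,1)='.' (+4 fires, +3 burnt)
Step 7: cell (3,1)='.' (+1 fires, +4 burnt)
Step 8: cell (3,1)='.' (+0 fires, +1 burnt)
  fire out at step 8

3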